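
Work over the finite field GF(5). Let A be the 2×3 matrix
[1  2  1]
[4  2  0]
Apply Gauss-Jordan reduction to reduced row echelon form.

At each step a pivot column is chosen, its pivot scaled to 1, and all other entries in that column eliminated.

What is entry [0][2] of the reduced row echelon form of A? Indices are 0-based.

step 1: normalize row 0 (÷1) = (1, 2, 1)
  row 1: subtract 4×row0 = (0, 4, 1)
step 2: normalize row 1 (÷4) = (0, 1, 4)
  row 0: subtract 2×row1 = (1, 0, 3)

M[0][2] = 3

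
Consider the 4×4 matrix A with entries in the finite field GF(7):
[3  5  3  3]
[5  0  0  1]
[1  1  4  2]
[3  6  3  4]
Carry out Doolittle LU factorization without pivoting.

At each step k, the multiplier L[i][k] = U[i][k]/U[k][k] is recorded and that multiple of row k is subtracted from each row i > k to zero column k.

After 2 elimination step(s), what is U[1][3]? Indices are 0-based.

Step 1: pivot at (0,0) is 3.
  row1 ← row1 − (4)·row0  ⇒  L[1][0]=4, U row1=(0, 1, 2, 3)
  row2 ← row2 − (5)·row0  ⇒  L[2][0]=5, U row2=(0, 4, 3, 1)
  row3 ← row3 − (1)·row0  ⇒  L[3][0]=1, U row3=(0, 1, 0, 1)
Step 2: pivot at (1,1) is 1.
  row2 ← row2 − (4)·row1  ⇒  L[2][1]=4, U row2=(0, 0, 2, 3)
  row3 ← row3 − (1)·row1  ⇒  L[3][1]=1, U row3=(0, 0, 5, 5)

U[1][3] = 3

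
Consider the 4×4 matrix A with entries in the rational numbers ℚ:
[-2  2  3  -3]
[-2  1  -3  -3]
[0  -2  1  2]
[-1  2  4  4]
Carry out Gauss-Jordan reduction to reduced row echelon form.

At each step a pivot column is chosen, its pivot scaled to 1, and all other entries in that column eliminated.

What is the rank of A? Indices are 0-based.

rank = 4

step 1: normalize row 0 (÷-2) = (1, -1, -3/2, 3/2)
  row 1: subtract -2×row0 = (0, -1, -6, 0)
  row 3: subtract -1×row0 = (0, 1, 5/2, 11/2)
step 2: normalize row 1 (÷-1) = (0, 1, 6, 0)
  row 0: subtract -1×row1 = (1, 0, 9/2, 3/2)
  row 2: subtract -2×row1 = (0, 0, 13, 2)
  row 3: subtract 1×row1 = (0, 0, -7/2, 11/2)
step 3: normalize row 2 (÷13) = (0, 0, 1, 2/13)
  row 0: subtract 9/2×row2 = (1, 0, 0, 21/26)
  row 1: subtract 6×row2 = (0, 1, 0, -12/13)
  row 3: subtract -7/2×row2 = (0, 0, 0, 157/26)
step 4: normalize row 3 (÷157/26) = (0, 0, 0, 1)
  row 0: subtract 21/26×row3 = (1, 0, 0, 0)
  row 1: subtract -12/13×row3 = (0, 1, 0, 0)
  row 2: subtract 2/13×row3 = (0, 0, 1, 0)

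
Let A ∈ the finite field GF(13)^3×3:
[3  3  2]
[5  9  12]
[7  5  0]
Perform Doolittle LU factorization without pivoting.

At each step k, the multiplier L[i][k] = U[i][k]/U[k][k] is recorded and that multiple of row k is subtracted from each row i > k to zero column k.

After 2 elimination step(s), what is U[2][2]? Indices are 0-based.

U[2][2] = 4

Step 1: pivot at (0,0) is 3.
  row1 ← row1 − (6)·row0  ⇒  L[1][0]=6, U row1=(0, 4, 0)
  row2 ← row2 − (11)·row0  ⇒  L[2][0]=11, U row2=(0, 11, 4)
Step 2: pivot at (1,1) is 4.
  row2 ← row2 − (6)·row1  ⇒  L[2][1]=6, U row2=(0, 0, 4)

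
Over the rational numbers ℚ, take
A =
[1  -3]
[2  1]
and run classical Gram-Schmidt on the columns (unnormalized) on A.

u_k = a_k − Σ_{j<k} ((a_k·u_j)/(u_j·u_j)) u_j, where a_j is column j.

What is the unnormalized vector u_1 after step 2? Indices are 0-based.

u_1 = (-14/5, 7/5)

Step 1: u_0 = a_0 = (1, 2).
Step 2: u_1 = a_1 − (-1/5)·u_0 = (-14/5, 7/5).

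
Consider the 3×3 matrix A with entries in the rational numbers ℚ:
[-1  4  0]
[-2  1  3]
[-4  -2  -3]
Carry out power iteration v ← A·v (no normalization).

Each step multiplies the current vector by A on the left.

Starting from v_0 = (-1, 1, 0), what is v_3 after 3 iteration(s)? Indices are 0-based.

v_3 = (-11, -111, 70)

v_0 = (-1, 1, 0).
v_1 = A·v_0 = (5, 3, 2).
v_2 = A·v_1 = (7, -1, -32).
v_3 = A·v_2 = (-11, -111, 70).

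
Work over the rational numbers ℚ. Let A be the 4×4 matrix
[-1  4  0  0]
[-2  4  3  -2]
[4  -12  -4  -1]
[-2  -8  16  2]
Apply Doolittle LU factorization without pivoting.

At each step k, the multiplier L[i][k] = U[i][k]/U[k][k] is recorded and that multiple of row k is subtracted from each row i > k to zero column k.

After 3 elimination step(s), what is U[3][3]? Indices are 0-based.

[col 0] pivot -1
  R1 -= 2*R0 → (0, -4, 3, -2)  (L[1][0] := 2)
  R2 -= -4*R0 → (0, 4, -4, -1)  (L[2][0] := -4)
  R3 -= 2*R0 → (0, -16, 16, 2)  (L[3][0] := 2)
[col 1] pivot -4
  R2 -= -1*R1 → (0, 0, -1, -3)  (L[2][1] := -1)
  R3 -= 4*R1 → (0, 0, 4, 10)  (L[3][1] := 4)
[col 2] pivot -1
  R3 -= -4*R2 → (0, 0, 0, -2)  (L[3][2] := -4)

U[3][3] = -2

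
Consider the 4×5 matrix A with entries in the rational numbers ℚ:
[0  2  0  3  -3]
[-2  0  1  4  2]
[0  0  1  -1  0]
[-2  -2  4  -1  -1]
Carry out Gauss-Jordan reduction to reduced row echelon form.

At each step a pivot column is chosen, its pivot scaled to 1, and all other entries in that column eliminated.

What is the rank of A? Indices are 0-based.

pivot(0,0): swap R0↔R1
pivot(0,0)=-2: scale R0 → (1, 0, -1/2, -2, -1)
  clear (3,0): R3 −= (-2)R0 → (0, -2, 3, -5, -3)
pivot(1,1)=2: scale R1 → (0, 1, 0, 3/2, -3/2)
  clear (3,1): R3 −= (-2)R1 → (0, 0, 3, -2, -6)
pivot(2,2)=1: scale R2 → (0, 0, 1, -1, 0)
  clear (0,2): R0 −= (-1/2)R2 → (1, 0, 0, -5/2, -1)
  clear (3,2): R3 −= (3)R2 → (0, 0, 0, 1, -6)
pivot(3,3)=1: scale R3 → (0, 0, 0, 1, -6)
  clear (0,3): R0 −= (-5/2)R3 → (1, 0, 0, 0, -16)
  clear (1,3): R1 −= (3/2)R3 → (0, 1, 0, 0, 15/2)
  clear (2,3): R2 −= (-1)R3 → (0, 0, 1, 0, -6)

rank = 4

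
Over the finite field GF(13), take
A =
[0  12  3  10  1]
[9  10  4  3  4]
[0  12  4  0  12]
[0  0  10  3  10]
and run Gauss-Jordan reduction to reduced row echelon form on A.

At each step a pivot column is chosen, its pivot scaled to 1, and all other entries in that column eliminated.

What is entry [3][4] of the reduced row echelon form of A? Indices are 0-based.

[1] R0 <-> R1
[1] R0 /= 9  ⇒  (1, 4, 12, 9, 12)
[2] R1 /= 12  ⇒  (0, 1, 10, 3, 12)
     R0 -= 4·R1  ⇒  (1, 0, 11, 10, 3)
     R2 -= 12·R1  ⇒  (0, 0, 1, 3, 11)
[3] R2 /= 1  ⇒  (0, 0, 1, 3, 11)
     R0 -= 11·R2  ⇒  (1, 0, 0, 3, 12)
     R1 -= 10·R2  ⇒  (0, 1, 0, 12, 6)
     R3 -= 10·R2  ⇒  (0, 0, 0, 12, 4)
[4] R3 /= 12  ⇒  (0, 0, 0, 1, 9)
     R0 -= 3·R3  ⇒  (1, 0, 0, 0, 11)
     R1 -= 12·R3  ⇒  (0, 1, 0, 0, 2)
     R2 -= 3·R3  ⇒  (0, 0, 1, 0, 10)

M[3][4] = 9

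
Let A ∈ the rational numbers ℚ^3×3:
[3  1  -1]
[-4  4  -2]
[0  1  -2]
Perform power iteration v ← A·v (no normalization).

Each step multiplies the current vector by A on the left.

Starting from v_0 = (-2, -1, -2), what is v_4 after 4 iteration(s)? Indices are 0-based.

v_4 = (220, 740, 136)

v_0 = (-2, -1, -2).
v_1 = A·v_0 = (-5, 8, 3).
v_2 = A·v_1 = (-10, 46, 2).
v_3 = A·v_2 = (14, 220, 42).
v_4 = A·v_3 = (220, 740, 136).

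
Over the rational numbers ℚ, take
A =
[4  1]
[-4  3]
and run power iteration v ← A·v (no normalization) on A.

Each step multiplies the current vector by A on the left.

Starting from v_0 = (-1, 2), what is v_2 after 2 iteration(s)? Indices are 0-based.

v_0 = (-1, 2).
v_1 = A·v_0 = (-2, 10).
v_2 = A·v_1 = (2, 38).

v_2 = (2, 38)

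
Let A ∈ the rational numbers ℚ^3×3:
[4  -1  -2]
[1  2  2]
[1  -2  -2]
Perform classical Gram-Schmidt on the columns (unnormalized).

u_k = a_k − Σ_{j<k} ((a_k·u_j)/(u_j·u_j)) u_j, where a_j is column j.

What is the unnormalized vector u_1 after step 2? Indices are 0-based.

Step 1: u_0 = a_0 = (4, 1, 1).
Step 2: u_1 = a_1 − (-2/9)·u_0 = (-1/9, 20/9, -16/9).

u_1 = (-1/9, 20/9, -16/9)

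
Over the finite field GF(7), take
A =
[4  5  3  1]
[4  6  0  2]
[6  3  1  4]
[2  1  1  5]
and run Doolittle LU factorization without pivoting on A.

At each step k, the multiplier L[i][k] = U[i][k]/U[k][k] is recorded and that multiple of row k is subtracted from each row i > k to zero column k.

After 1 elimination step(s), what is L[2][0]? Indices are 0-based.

k=0: U[0][0]=4
  eliminate (1,0): mult=1, new row 1: (0, 1, 4, 1); set L[1][0]=1
  eliminate (2,0): mult=5, new row 2: (0, 6, 0, 6); set L[2][0]=5
  eliminate (3,0): mult=4, new row 3: (0, 2, 3, 1); set L[3][0]=4

L[2][0] = 5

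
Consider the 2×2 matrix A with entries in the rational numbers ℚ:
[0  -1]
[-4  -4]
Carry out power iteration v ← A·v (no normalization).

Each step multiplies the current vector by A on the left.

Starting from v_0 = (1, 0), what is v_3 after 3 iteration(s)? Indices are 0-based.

v_0 = (1, 0).
v_1 = A·v_0 = (0, -4).
v_2 = A·v_1 = (4, 16).
v_3 = A·v_2 = (-16, -80).

v_3 = (-16, -80)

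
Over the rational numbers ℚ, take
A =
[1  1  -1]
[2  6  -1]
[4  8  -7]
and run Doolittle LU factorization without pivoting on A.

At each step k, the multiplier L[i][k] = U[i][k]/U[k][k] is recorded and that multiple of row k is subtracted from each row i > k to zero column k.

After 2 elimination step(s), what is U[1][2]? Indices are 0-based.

Step 1: pivot at (0,0) is 1.
  row1 ← row1 − (2)·row0  ⇒  L[1][0]=2, U row1=(0, 4, 1)
  row2 ← row2 − (4)·row0  ⇒  L[2][0]=4, U row2=(0, 4, -3)
Step 2: pivot at (1,1) is 4.
  row2 ← row2 − (1)·row1  ⇒  L[2][1]=1, U row2=(0, 0, -4)

U[1][2] = 1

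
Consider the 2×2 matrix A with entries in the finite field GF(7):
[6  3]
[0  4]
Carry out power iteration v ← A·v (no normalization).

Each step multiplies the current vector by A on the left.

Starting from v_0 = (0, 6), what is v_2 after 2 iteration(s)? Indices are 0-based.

v_2 = (5, 5)

v_0 = (0, 6).
v_1 = A·v_0 = (4, 3).
v_2 = A·v_1 = (5, 5).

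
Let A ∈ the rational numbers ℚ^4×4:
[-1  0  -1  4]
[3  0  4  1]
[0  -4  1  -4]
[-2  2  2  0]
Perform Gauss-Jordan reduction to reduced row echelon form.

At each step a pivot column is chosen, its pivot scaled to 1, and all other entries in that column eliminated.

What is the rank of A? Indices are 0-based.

rank = 4

step 1: normalize row 0 (÷-1) = (1, 0, 1, -4)
  row 1: subtract 3×row0 = (0, 0, 1, 13)
  row 3: subtract -2×row0 = (0, 2, 4, -8)
step 2: exchange rows 1,2
step 2: normalize row 1 (÷-4) = (0, 1, -1/4, 1)
  row 3: subtract 2×row1 = (0, 0, 9/2, -10)
step 3: normalize row 2 (÷1) = (0, 0, 1, 13)
  row 0: subtract 1×row2 = (1, 0, 0, -17)
  row 1: subtract -1/4×row2 = (0, 1, 0, 17/4)
  row 3: subtract 9/2×row2 = (0, 0, 0, -137/2)
step 4: normalize row 3 (÷-137/2) = (0, 0, 0, 1)
  row 0: subtract -17×row3 = (1, 0, 0, 0)
  row 1: subtract 17/4×row3 = (0, 1, 0, 0)
  row 2: subtract 13×row3 = (0, 0, 1, 0)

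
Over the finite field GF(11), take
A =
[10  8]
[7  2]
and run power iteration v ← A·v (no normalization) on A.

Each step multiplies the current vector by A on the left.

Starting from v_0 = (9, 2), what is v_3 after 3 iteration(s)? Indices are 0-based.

v_0 = (9, 2).
v_1 = A·v_0 = (7, 1).
v_2 = A·v_1 = (1, 7).
v_3 = A·v_2 = (0, 10).

v_3 = (0, 10)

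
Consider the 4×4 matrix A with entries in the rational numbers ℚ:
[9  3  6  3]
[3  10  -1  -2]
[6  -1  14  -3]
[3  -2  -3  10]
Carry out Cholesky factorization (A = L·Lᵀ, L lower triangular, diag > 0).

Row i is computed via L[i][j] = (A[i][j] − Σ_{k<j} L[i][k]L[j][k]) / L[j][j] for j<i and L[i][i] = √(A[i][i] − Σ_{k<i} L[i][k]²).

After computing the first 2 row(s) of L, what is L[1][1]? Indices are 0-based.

Step 1: L[0][0] = √(9) = 3.
  L[1][0] = (3) / L[0][0] = 1.
Step 2: L[1][1] = √(9) = 3.

L[1][1] = 3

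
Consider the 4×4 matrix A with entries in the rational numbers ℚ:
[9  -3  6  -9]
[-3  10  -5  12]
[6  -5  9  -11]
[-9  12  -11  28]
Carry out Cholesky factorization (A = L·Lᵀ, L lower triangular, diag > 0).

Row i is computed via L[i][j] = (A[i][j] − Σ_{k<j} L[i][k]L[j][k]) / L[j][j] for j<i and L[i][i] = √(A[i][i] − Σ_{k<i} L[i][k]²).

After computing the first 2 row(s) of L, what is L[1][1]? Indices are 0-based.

L[1][1] = 3

Step 1: L[0][0] = √(9) = 3.
  L[1][0] = (-3) / L[0][0] = -1.
Step 2: L[1][1] = √(9) = 3.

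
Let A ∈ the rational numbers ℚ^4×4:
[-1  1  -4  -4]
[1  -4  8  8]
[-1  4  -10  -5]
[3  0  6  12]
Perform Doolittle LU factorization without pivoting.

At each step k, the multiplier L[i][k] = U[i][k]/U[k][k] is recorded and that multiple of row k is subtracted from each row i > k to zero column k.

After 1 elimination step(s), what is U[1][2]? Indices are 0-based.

U[1][2] = 4

[col 0] pivot -1
  R1 -= -1*R0 → (0, -3, 4, 4)  (L[1][0] := -1)
  R2 -= 1*R0 → (0, 3, -6, -1)  (L[2][0] := 1)
  R3 -= -3*R0 → (0, 3, -6, 0)  (L[3][0] := -3)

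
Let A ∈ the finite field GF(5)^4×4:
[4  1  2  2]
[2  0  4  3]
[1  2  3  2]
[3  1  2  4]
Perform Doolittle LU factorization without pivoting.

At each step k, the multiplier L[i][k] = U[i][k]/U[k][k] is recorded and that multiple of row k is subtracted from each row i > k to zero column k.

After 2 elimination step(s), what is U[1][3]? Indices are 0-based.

U[1][3] = 2

k=0: U[0][0]=4
  eliminate (1,0): mult=3, new row 1: (0, 2, 3, 2); set L[1][0]=3
  eliminate (2,0): mult=4, new row 2: (0, 3, 0, 4); set L[2][0]=4
  eliminate (3,0): mult=2, new row 3: (0, 4, 3, 0); set L[3][0]=2
k=1: U[1][1]=2
  eliminate (2,1): mult=4, new row 2: (0, 0, 3, 1); set L[2][1]=4
  eliminate (3,1): mult=2, new row 3: (0, 0, 2, 1); set L[3][1]=2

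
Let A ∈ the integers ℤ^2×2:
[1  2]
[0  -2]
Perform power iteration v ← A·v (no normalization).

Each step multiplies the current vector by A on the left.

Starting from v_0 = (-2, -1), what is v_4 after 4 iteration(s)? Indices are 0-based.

v_0 = (-2, -1).
v_1 = A·v_0 = (-4, 2).
v_2 = A·v_1 = (0, -4).
v_3 = A·v_2 = (-8, 8).
v_4 = A·v_3 = (8, -16).

v_4 = (8, -16)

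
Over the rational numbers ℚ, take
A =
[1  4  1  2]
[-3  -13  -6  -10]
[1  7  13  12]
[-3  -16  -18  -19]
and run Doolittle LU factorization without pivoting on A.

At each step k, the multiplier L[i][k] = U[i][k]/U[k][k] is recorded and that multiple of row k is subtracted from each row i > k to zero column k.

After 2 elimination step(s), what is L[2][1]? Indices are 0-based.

L[2][1] = -3

[col 0] pivot 1
  R1 -= -3*R0 → (0, -1, -3, -4)  (L[1][0] := -3)
  R2 -= 1*R0 → (0, 3, 12, 10)  (L[2][0] := 1)
  R3 -= -3*R0 → (0, -4, -15, -13)  (L[3][0] := -3)
[col 1] pivot -1
  R2 -= -3*R1 → (0, 0, 3, -2)  (L[2][1] := -3)
  R3 -= 4*R1 → (0, 0, -3, 3)  (L[3][1] := 4)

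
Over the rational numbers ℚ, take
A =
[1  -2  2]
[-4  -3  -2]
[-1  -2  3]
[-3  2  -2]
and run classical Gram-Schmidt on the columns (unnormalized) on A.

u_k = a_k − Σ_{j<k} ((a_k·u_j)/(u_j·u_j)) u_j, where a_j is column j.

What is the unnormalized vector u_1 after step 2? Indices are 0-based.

u_1 = (-20/9, -19/9, -16/9, 8/3)

Step 1: u_0 = a_0 = (1, -4, -1, -3).
Step 2: u_1 = a_1 − (2/9)·u_0 = (-20/9, -19/9, -16/9, 8/3).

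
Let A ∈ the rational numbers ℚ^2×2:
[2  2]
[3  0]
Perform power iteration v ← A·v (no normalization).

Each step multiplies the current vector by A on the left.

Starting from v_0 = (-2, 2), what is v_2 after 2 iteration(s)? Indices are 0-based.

v_0 = (-2, 2).
v_1 = A·v_0 = (0, -6).
v_2 = A·v_1 = (-12, 0).

v_2 = (-12, 0)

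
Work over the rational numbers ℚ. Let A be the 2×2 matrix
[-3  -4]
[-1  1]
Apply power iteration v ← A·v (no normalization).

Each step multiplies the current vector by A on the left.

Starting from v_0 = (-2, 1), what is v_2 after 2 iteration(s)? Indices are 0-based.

v_0 = (-2, 1).
v_1 = A·v_0 = (2, 3).
v_2 = A·v_1 = (-18, 1).

v_2 = (-18, 1)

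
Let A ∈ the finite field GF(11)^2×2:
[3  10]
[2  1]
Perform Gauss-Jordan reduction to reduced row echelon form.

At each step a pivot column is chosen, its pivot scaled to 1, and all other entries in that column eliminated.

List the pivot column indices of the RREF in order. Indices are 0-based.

step 1: normalize row 0 (÷3) = (1, 7)
  row 1: subtract 2×row0 = (0, 9)
step 2: normalize row 1 (÷9) = (0, 1)
  row 0: subtract 7×row1 = (1, 0)

pivot columns: 0, 1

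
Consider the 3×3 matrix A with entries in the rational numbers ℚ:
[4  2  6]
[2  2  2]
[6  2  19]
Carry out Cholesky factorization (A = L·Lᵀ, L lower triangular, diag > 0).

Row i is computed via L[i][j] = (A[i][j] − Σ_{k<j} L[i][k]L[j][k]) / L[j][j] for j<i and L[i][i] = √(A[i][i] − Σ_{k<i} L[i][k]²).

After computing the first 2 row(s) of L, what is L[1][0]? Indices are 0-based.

L[1][0] = 1

Step 1: L[0][0] = √(4) = 2.
  L[1][0] = (2) / L[0][0] = 1.
Step 2: L[1][1] = √(1) = 1.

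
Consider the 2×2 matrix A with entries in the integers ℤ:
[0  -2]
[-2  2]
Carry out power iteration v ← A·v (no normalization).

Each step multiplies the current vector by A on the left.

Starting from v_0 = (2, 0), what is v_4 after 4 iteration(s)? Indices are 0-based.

v_4 = (64, -96)

v_0 = (2, 0).
v_1 = A·v_0 = (0, -4).
v_2 = A·v_1 = (8, -8).
v_3 = A·v_2 = (16, -32).
v_4 = A·v_3 = (64, -96).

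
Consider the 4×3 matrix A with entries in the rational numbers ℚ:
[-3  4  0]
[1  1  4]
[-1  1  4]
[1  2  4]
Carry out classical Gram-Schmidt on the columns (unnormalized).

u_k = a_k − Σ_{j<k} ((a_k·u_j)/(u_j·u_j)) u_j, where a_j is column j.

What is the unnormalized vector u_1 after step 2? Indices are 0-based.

Step 1: u_0 = a_0 = (-3, 1, -1, 1).
Step 2: u_1 = a_1 − (-5/6)·u_0 = (3/2, 11/6, 1/6, 17/6).

u_1 = (3/2, 11/6, 1/6, 17/6)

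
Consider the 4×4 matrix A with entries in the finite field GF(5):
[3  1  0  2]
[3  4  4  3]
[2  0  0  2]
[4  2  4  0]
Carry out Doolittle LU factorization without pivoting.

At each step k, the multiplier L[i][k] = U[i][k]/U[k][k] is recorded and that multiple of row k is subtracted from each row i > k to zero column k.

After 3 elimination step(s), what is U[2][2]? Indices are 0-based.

k=0: U[0][0]=3
  eliminate (1,0): mult=1, new row 1: (0, 3, 4, 1); set L[1][0]=1
  eliminate (2,0): mult=4, new row 2: (0, 1, 0, 4); set L[2][0]=4
  eliminate (3,0): mult=3, new row 3: (0, 4, 4, 4); set L[3][0]=3
k=1: U[1][1]=3
  eliminate (2,1): mult=2, new row 2: (0, 0, 2, 2); set L[2][1]=2
  eliminate (3,1): mult=3, new row 3: (0, 0, 2, 1); set L[3][1]=3
k=2: U[2][2]=2
  eliminate (3,2): mult=1, new row 3: (0, 0, 0, 4); set L[3][2]=1

U[2][2] = 2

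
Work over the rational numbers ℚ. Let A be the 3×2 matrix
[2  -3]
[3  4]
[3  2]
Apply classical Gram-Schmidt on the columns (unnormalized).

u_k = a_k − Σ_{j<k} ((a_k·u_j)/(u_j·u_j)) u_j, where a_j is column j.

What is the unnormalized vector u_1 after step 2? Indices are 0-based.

Step 1: u_0 = a_0 = (2, 3, 3).
Step 2: u_1 = a_1 − (6/11)·u_0 = (-45/11, 26/11, 4/11).

u_1 = (-45/11, 26/11, 4/11)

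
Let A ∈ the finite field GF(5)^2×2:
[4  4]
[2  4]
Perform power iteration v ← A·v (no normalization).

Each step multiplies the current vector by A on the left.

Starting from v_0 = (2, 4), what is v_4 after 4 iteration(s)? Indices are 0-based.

v_0 = (2, 4).
v_1 = A·v_0 = (4, 0).
v_2 = A·v_1 = (1, 3).
v_3 = A·v_2 = (1, 4).
v_4 = A·v_3 = (0, 3).

v_4 = (0, 3)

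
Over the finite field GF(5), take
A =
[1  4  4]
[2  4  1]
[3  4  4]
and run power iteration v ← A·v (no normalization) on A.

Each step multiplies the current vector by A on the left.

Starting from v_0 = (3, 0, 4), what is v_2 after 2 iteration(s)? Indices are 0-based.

v_0 = (3, 0, 4).
v_1 = A·v_0 = (4, 0, 0).
v_2 = A·v_1 = (4, 3, 2).

v_2 = (4, 3, 2)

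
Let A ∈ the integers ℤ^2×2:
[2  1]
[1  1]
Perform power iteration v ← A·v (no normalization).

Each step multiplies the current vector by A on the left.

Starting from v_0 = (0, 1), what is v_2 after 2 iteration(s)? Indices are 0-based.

v_2 = (3, 2)

v_0 = (0, 1).
v_1 = A·v_0 = (1, 1).
v_2 = A·v_1 = (3, 2).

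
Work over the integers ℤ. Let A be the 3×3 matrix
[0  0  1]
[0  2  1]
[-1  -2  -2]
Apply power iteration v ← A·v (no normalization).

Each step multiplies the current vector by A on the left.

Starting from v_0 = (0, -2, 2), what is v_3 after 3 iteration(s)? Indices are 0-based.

v_0 = (0, -2, 2).
v_1 = A·v_0 = (2, -2, 0).
v_2 = A·v_1 = (0, -4, 2).
v_3 = A·v_2 = (2, -6, 4).

v_3 = (2, -6, 4)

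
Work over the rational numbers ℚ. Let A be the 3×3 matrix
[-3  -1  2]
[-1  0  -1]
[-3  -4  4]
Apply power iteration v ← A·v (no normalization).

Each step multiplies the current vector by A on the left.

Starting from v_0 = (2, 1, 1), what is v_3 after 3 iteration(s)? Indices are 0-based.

v_3 = (-23, -9, -50)

v_0 = (2, 1, 1).
v_1 = A·v_0 = (-5, -3, -6).
v_2 = A·v_1 = (6, 11, 3).
v_3 = A·v_2 = (-23, -9, -50).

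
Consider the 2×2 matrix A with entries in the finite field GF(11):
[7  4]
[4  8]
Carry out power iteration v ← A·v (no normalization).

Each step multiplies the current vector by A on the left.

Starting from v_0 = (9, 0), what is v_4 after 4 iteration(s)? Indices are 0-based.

v_4 = (3, 2)

v_0 = (9, 0).
v_1 = A·v_0 = (8, 3).
v_2 = A·v_1 = (2, 1).
v_3 = A·v_2 = (7, 5).
v_4 = A·v_3 = (3, 2).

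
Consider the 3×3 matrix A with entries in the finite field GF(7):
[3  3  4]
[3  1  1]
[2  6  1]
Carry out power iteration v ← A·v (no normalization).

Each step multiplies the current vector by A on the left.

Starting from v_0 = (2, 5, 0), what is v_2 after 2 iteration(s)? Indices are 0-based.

v_0 = (2, 5, 0).
v_1 = A·v_0 = (0, 4, 6).
v_2 = A·v_1 = (1, 3, 2).

v_2 = (1, 3, 2)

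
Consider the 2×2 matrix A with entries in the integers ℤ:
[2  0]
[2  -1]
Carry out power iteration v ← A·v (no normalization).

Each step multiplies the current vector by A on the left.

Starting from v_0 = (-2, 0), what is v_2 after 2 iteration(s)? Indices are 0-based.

v_0 = (-2, 0).
v_1 = A·v_0 = (-4, -4).
v_2 = A·v_1 = (-8, -4).

v_2 = (-8, -4)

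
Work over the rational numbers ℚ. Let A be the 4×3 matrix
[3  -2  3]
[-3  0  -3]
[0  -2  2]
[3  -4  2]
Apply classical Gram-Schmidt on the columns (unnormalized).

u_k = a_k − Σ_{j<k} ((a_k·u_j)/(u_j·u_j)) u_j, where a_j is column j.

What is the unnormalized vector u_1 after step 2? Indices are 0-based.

Step 1: u_0 = a_0 = (3, -3, 0, 3).
Step 2: u_1 = a_1 − (-2/3)·u_0 = (0, -2, -2, -2).

u_1 = (0, -2, -2, -2)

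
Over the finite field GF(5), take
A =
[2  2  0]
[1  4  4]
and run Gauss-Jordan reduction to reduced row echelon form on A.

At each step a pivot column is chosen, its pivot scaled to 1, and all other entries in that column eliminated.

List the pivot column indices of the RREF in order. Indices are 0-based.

pivot columns: 0, 1

[1] R0 /= 2  ⇒  (1, 1, 0)
     R1 -= 1·R0  ⇒  (0, 3, 4)
[2] R1 /= 3  ⇒  (0, 1, 3)
     R0 -= 1·R1  ⇒  (1, 0, 2)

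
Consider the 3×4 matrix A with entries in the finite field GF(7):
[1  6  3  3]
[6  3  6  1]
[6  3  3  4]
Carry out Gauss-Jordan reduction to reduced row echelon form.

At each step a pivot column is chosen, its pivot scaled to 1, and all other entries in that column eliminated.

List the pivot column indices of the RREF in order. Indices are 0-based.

pivot columns: 0, 1, 2

step 1: normalize row 0 (÷1) = (1, 6, 3, 3)
  row 1: subtract 6×row0 = (0, 2, 2, 4)
  row 2: subtract 6×row0 = (0, 2, 6, 0)
step 2: normalize row 1 (÷2) = (0, 1, 1, 2)
  row 0: subtract 6×row1 = (1, 0, 4, 5)
  row 2: subtract 2×row1 = (0, 0, 4, 3)
step 3: normalize row 2 (÷4) = (0, 0, 1, 6)
  row 0: subtract 4×row2 = (1, 0, 0, 2)
  row 1: subtract 1×row2 = (0, 1, 0, 3)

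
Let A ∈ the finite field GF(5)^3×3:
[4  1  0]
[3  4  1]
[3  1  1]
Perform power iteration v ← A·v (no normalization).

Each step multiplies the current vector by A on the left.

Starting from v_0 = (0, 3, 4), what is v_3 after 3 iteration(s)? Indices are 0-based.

v_0 = (0, 3, 4).
v_1 = A·v_0 = (3, 1, 2).
v_2 = A·v_1 = (3, 0, 2).
v_3 = A·v_2 = (2, 1, 1).

v_3 = (2, 1, 1)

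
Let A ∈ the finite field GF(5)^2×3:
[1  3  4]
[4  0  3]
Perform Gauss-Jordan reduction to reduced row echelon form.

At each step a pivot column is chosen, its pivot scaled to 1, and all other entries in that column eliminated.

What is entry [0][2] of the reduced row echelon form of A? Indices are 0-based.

pivot(0,0)=1: scale R0 → (1, 3, 4)
  clear (1,0): R1 −= (4)R0 → (0, 3, 2)
pivot(1,1)=3: scale R1 → (0, 1, 4)
  clear (0,1): R0 −= (3)R1 → (1, 0, 2)

M[0][2] = 2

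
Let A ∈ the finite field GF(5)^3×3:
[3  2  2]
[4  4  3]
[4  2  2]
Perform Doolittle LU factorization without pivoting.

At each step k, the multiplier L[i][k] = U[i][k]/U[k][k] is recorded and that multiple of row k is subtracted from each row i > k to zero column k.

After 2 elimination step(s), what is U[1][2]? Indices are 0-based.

[col 0] pivot 3
  R1 -= 3*R0 → (0, 3, 2)  (L[1][0] := 3)
  R2 -= 3*R0 → (0, 1, 1)  (L[2][0] := 3)
[col 1] pivot 3
  R2 -= 2*R1 → (0, 0, 2)  (L[2][1] := 2)

U[1][2] = 2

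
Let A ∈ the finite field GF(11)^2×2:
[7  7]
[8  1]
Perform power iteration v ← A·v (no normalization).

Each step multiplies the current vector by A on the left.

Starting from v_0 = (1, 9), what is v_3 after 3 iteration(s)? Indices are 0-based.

v_3 = (8, 4)

v_0 = (1, 9).
v_1 = A·v_0 = (4, 6).
v_2 = A·v_1 = (4, 5).
v_3 = A·v_2 = (8, 4).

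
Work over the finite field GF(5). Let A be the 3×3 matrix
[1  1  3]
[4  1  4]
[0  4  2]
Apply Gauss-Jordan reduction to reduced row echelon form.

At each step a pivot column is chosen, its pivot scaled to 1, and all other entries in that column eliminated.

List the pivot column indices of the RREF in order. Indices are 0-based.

[1] R0 /= 1  ⇒  (1, 1, 3)
     R1 -= 4·R0  ⇒  (0, 2, 2)
[2] R1 /= 2  ⇒  (0, 1, 1)
     R0 -= 1·R1  ⇒  (1, 0, 2)
     R2 -= 4·R1  ⇒  (0, 0, 3)
[3] R2 /= 3  ⇒  (0, 0, 1)
     R0 -= 2·R2  ⇒  (1, 0, 0)
     R1 -= 1·R2  ⇒  (0, 1, 0)

pivot columns: 0, 1, 2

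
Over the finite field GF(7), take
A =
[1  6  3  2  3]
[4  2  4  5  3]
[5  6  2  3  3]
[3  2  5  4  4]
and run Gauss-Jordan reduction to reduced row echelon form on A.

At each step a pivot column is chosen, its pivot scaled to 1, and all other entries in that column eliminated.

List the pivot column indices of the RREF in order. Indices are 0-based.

[1] R0 /= 1  ⇒  (1, 6, 3, 2, 3)
     R1 -= 4·R0  ⇒  (0, 6, 6, 4, 5)
     R2 -= 5·R0  ⇒  (0, 4, 1, 0, 2)
     R3 -= 3·R0  ⇒  (0, 5, 3, 5, 2)
[2] R1 /= 6  ⇒  (0, 1, 1, 3, 2)
     R0 -= 6·R1  ⇒  (1, 0, 4, 5, 5)
     R2 -= 4·R1  ⇒  (0, 0, 4, 2, 1)
     R3 -= 5·R1  ⇒  (0, 0, 5, 4, 6)
[3] R2 /= 4  ⇒  (0, 0, 1, 4, 2)
     R0 -= 4·R2  ⇒  (1, 0, 0, 3, 4)
     R1 -= 1·R2  ⇒  (0, 1, 0, 6, 0)
     R3 -= 5·R2  ⇒  (0, 0, 0, 5, 3)
[4] R3 /= 5  ⇒  (0, 0, 0, 1, 2)
     R0 -= 3·R3  ⇒  (1, 0, 0, 0, 5)
     R1 -= 6·R3  ⇒  (0, 1, 0, 0, 2)
     R2 -= 4·R3  ⇒  (0, 0, 1, 0, 1)

pivot columns: 0, 1, 2, 3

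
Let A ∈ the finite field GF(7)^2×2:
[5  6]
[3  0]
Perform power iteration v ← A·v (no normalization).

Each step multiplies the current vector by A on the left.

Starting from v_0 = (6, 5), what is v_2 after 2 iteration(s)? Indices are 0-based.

v_0 = (6, 5).
v_1 = A·v_0 = (4, 4).
v_2 = A·v_1 = (2, 5).

v_2 = (2, 5)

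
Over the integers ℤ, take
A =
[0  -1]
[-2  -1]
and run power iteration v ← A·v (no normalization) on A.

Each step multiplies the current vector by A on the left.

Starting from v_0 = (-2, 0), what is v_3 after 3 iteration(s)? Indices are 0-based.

v_0 = (-2, 0).
v_1 = A·v_0 = (0, 4).
v_2 = A·v_1 = (-4, -4).
v_3 = A·v_2 = (4, 12).

v_3 = (4, 12)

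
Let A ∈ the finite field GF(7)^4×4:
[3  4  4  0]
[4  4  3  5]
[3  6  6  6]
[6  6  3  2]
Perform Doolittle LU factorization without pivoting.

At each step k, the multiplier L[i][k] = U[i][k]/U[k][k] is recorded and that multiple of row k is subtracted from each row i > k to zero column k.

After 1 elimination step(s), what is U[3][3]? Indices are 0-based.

U[3][3] = 2

Step 1: pivot at (0,0) is 3.
  row1 ← row1 − (6)·row0  ⇒  L[1][0]=6, U row1=(0, 1, 0, 5)
  row2 ← row2 − (1)·row0  ⇒  L[2][0]=1, U row2=(0, 2, 2, 6)
  row3 ← row3 − (2)·row0  ⇒  L[3][0]=2, U row3=(0, 5, 2, 2)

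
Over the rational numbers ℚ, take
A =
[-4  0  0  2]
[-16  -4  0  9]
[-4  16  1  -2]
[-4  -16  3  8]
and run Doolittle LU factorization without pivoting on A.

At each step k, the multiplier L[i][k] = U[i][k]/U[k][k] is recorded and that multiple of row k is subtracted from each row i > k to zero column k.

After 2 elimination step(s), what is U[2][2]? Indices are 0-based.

U[2][2] = 1

[col 0] pivot -4
  R1 -= 4*R0 → (0, -4, 0, 1)  (L[1][0] := 4)
  R2 -= 1*R0 → (0, 16, 1, -4)  (L[2][0] := 1)
  R3 -= 1*R0 → (0, -16, 3, 6)  (L[3][0] := 1)
[col 1] pivot -4
  R2 -= -4*R1 → (0, 0, 1, 0)  (L[2][1] := -4)
  R3 -= 4*R1 → (0, 0, 3, 2)  (L[3][1] := 4)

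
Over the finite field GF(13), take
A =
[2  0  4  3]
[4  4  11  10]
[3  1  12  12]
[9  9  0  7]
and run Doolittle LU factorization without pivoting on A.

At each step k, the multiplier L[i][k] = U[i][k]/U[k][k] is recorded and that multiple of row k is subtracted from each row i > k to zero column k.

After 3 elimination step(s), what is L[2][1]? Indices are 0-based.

k=0: U[0][0]=2
  eliminate (1,0): mult=2, new row 1: (0, 4, 3, 4); set L[1][0]=2
  eliminate (2,0): mult=8, new row 2: (0, 1, 6, 1); set L[2][0]=8
  eliminate (3,0): mult=11, new row 3: (0, 9, 8, 0); set L[3][0]=11
k=1: U[1][1]=4
  eliminate (2,1): mult=10, new row 2: (0, 0, 2, 0); set L[2][1]=10
  eliminate (3,1): mult=12, new row 3: (0, 0, 11, 4); set L[3][1]=12
k=2: U[2][2]=2
  eliminate (3,2): mult=12, new row 3: (0, 0, 0, 4); set L[3][2]=12

L[2][1] = 10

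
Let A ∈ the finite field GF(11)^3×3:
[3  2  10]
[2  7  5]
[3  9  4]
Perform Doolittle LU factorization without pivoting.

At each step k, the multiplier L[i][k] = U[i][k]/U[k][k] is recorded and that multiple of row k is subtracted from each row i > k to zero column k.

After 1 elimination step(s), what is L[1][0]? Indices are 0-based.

L[1][0] = 8

k=0: U[0][0]=3
  eliminate (1,0): mult=8, new row 1: (0, 2, 2); set L[1][0]=8
  eliminate (2,0): mult=1, new row 2: (0, 7, 5); set L[2][0]=1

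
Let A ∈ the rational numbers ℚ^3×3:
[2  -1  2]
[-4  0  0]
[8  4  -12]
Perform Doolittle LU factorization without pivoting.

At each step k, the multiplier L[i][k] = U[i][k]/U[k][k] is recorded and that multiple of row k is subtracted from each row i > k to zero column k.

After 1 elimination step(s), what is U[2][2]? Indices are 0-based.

Step 1: pivot at (0,0) is 2.
  row1 ← row1 − (-2)·row0  ⇒  L[1][0]=-2, U row1=(0, -2, 4)
  row2 ← row2 − (4)·row0  ⇒  L[2][0]=4, U row2=(0, 8, -20)

U[2][2] = -20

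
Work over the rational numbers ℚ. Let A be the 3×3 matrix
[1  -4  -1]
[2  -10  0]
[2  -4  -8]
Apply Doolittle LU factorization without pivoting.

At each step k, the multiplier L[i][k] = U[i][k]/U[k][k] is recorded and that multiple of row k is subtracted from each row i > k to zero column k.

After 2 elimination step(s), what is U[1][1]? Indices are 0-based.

k=0: U[0][0]=1
  eliminate (1,0): mult=2, new row 1: (0, -2, 2); set L[1][0]=2
  eliminate (2,0): mult=2, new row 2: (0, 4, -6); set L[2][0]=2
k=1: U[1][1]=-2
  eliminate (2,1): mult=-2, new row 2: (0, 0, -2); set L[2][1]=-2

U[1][1] = -2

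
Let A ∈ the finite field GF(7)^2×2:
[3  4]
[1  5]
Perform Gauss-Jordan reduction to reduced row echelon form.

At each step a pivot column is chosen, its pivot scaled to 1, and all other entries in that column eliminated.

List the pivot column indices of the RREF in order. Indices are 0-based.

pivot(0,0)=3: scale R0 → (1, 6)
  clear (1,0): R1 −= (1)R0 → (0, 6)
pivot(1,1)=6: scale R1 → (0, 1)
  clear (0,1): R0 −= (6)R1 → (1, 0)

pivot columns: 0, 1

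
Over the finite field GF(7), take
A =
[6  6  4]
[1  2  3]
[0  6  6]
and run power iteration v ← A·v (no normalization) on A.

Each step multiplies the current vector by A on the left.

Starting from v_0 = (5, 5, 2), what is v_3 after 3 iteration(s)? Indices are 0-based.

v_3 = (0, 5, 2)

v_0 = (5, 5, 2).
v_1 = A·v_0 = (5, 0, 0).
v_2 = A·v_1 = (2, 5, 0).
v_3 = A·v_2 = (0, 5, 2).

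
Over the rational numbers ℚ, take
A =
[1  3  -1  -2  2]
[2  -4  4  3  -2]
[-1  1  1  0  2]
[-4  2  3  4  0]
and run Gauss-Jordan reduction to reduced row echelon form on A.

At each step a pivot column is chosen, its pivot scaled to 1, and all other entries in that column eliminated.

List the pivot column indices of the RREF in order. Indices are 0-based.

pivot columns: 0, 1, 2, 3

[1] R0 /= 1  ⇒  (1, 3, -1, -2, 2)
     R1 -= 2·R0  ⇒  (0, -10, 6, 7, -6)
     R2 -= -1·R0  ⇒  (0, 4, 0, -2, 4)
     R3 -= -4·R0  ⇒  (0, 14, -1, -4, 8)
[2] R1 /= -10  ⇒  (0, 1, -3/5, -7/10, 3/5)
     R0 -= 3·R1  ⇒  (1, 0, 4/5, 1/10, 1/5)
     R2 -= 4·R1  ⇒  (0, 0, 12/5, 4/5, 8/5)
     R3 -= 14·R1  ⇒  (0, 0, 37/5, 29/5, -2/5)
[3] R2 /= 12/5  ⇒  (0, 0, 1, 1/3, 2/3)
     R0 -= 4/5·R2  ⇒  (1, 0, 0, -1/6, -1/3)
     R1 -= -3/5·R2  ⇒  (0, 1, 0, -1/2, 1)
     R3 -= 37/5·R2  ⇒  (0, 0, 0, 10/3, -16/3)
[4] R3 /= 10/3  ⇒  (0, 0, 0, 1, -8/5)
     R0 -= -1/6·R3  ⇒  (1, 0, 0, 0, -3/5)
     R1 -= -1/2·R3  ⇒  (0, 1, 0, 0, 1/5)
     R2 -= 1/3·R3  ⇒  (0, 0, 1, 0, 6/5)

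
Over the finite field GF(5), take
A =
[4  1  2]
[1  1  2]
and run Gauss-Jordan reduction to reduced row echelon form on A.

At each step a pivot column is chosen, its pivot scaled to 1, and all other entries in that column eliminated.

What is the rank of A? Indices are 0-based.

rank = 2

step 1: normalize row 0 (÷4) = (1, 4, 3)
  row 1: subtract 1×row0 = (0, 2, 4)
step 2: normalize row 1 (÷2) = (0, 1, 2)
  row 0: subtract 4×row1 = (1, 0, 0)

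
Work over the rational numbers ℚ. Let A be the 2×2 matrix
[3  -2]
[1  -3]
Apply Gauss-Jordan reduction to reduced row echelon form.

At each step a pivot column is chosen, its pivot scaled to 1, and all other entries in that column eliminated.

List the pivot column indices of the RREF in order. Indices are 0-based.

pivot columns: 0, 1

step 1: normalize row 0 (÷3) = (1, -2/3)
  row 1: subtract 1×row0 = (0, -7/3)
step 2: normalize row 1 (÷-7/3) = (0, 1)
  row 0: subtract -2/3×row1 = (1, 0)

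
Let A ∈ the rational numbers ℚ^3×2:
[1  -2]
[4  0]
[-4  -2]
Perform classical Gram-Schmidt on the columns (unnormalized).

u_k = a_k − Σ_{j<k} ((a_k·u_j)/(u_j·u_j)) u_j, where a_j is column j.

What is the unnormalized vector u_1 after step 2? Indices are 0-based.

Step 1: u_0 = a_0 = (1, 4, -4).
Step 2: u_1 = a_1 − (2/11)·u_0 = (-24/11, -8/11, -14/11).

u_1 = (-24/11, -8/11, -14/11)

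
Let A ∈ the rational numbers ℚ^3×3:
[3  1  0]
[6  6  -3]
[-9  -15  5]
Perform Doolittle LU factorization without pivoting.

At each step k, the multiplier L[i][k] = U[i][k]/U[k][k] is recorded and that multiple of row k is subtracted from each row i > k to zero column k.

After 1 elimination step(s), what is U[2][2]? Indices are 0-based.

Step 1: pivot at (0,0) is 3.
  row1 ← row1 − (2)·row0  ⇒  L[1][0]=2, U row1=(0, 4, -3)
  row2 ← row2 − (-3)·row0  ⇒  L[2][0]=-3, U row2=(0, -12, 5)

U[2][2] = 5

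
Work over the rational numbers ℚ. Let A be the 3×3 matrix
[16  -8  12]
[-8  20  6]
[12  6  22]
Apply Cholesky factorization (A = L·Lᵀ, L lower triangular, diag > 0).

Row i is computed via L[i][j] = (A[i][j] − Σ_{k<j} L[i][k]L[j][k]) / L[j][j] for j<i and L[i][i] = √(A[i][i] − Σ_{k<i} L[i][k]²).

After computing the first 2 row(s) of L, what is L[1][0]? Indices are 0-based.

L[1][0] = -2

Step 1: L[0][0] = √(16) = 4.
  L[1][0] = (-8) / L[0][0] = -2.
Step 2: L[1][1] = √(16) = 4.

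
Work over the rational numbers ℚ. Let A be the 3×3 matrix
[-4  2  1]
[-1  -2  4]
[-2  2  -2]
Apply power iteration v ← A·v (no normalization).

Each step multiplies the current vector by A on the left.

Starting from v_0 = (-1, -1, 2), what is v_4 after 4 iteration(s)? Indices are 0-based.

v_4 = (488, -798, 744)

v_0 = (-1, -1, 2).
v_1 = A·v_0 = (4, 11, -4).
v_2 = A·v_1 = (2, -42, 22).
v_3 = A·v_2 = (-70, 170, -132).
v_4 = A·v_3 = (488, -798, 744).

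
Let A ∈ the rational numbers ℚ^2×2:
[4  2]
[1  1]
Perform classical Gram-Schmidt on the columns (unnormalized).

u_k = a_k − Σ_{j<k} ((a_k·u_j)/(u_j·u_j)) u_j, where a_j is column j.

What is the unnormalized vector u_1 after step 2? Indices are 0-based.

u_1 = (-2/17, 8/17)

Step 1: u_0 = a_0 = (4, 1).
Step 2: u_1 = a_1 − (9/17)·u_0 = (-2/17, 8/17).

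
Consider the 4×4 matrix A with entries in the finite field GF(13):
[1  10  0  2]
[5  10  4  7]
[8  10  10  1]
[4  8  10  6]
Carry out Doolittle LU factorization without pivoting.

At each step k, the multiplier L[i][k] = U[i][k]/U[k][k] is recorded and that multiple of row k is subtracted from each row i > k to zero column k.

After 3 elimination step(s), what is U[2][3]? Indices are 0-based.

U[2][3] = 0

Step 1: pivot at (0,0) is 1.
  row1 ← row1 − (5)·row0  ⇒  L[1][0]=5, U row1=(0, 12, 4, 10)
  row2 ← row2 − (8)·row0  ⇒  L[2][0]=8, U row2=(0, 8, 10, 11)
  row3 ← row3 − (4)·row0  ⇒  L[3][0]=4, U row3=(0, 7, 10, 11)
Step 2: pivot at (1,1) is 12.
  row2 ← row2 − (5)·row1  ⇒  L[2][1]=5, U row2=(0, 0, 3, 0)
  row3 ← row3 − (6)·row1  ⇒  L[3][1]=6, U row3=(0, 0, 12, 3)
Step 3: pivot at (2,2) is 3.
  row3 ← row3 − (4)·row2  ⇒  L[3][2]=4, U row3=(0, 0, 0, 3)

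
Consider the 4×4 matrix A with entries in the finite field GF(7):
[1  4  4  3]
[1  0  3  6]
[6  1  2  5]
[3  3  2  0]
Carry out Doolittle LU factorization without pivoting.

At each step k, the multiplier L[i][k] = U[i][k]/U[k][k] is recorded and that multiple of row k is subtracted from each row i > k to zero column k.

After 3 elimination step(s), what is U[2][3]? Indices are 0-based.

U[2][3] = 3

k=0: U[0][0]=1
  eliminate (1,0): mult=1, new row 1: (0, 3, 6, 3); set L[1][0]=1
  eliminate (2,0): mult=6, new row 2: (0, 5, 6, 1); set L[2][0]=6
  eliminate (3,0): mult=3, new row 3: (0, 5, 4, 5); set L[3][0]=3
k=1: U[1][1]=3
  eliminate (2,1): mult=4, new row 2: (0, 0, 3, 3); set L[2][1]=4
  eliminate (3,1): mult=4, new row 3: (0, 0, 1, 0); set L[3][1]=4
k=2: U[2][2]=3
  eliminate (3,2): mult=5, new row 3: (0, 0, 0, 6); set L[3][2]=5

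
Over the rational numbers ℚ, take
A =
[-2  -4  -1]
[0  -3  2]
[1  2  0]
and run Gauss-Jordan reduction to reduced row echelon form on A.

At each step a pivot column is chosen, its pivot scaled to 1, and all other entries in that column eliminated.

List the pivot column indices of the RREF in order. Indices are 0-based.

pivot columns: 0, 1, 2

step 1: normalize row 0 (÷-2) = (1, 2, 1/2)
  row 2: subtract 1×row0 = (0, 0, -1/2)
step 2: normalize row 1 (÷-3) = (0, 1, -2/3)
  row 0: subtract 2×row1 = (1, 0, 11/6)
step 3: normalize row 2 (÷-1/2) = (0, 0, 1)
  row 0: subtract 11/6×row2 = (1, 0, 0)
  row 1: subtract -2/3×row2 = (0, 1, 0)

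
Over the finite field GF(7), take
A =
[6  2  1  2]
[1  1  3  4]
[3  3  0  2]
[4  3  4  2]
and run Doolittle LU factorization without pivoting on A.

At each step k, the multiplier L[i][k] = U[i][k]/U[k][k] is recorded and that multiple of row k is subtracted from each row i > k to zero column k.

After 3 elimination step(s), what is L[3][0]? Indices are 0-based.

L[3][0] = 3

[col 0] pivot 6
  R1 -= 6*R0 → (0, 3, 4, 6)  (L[1][0] := 6)
  R2 -= 4*R0 → (0, 2, 3, 1)  (L[2][0] := 4)
  R3 -= 3*R0 → (0, 4, 1, 3)  (L[3][0] := 3)
[col 1] pivot 3
  R2 -= 3*R1 → (0, 0, 5, 4)  (L[2][1] := 3)
  R3 -= 6*R1 → (0, 0, 5, 2)  (L[3][1] := 6)
[col 2] pivot 5
  R3 -= 1*R2 → (0, 0, 0, 5)  (L[3][2] := 1)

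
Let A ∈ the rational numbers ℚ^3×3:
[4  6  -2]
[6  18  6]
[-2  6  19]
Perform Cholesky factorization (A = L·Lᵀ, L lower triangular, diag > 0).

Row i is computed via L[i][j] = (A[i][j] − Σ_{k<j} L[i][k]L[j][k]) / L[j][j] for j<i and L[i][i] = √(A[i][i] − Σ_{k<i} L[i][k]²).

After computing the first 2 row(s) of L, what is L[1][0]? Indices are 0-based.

L[1][0] = 3

Step 1: L[0][0] = √(4) = 2.
  L[1][0] = (6) / L[0][0] = 3.
Step 2: L[1][1] = √(9) = 3.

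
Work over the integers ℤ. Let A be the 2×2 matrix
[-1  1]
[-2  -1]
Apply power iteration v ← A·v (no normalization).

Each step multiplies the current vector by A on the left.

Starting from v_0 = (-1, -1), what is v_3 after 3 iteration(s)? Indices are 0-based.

v_3 = (-6, -3)

v_0 = (-1, -1).
v_1 = A·v_0 = (0, 3).
v_2 = A·v_1 = (3, -3).
v_3 = A·v_2 = (-6, -3).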